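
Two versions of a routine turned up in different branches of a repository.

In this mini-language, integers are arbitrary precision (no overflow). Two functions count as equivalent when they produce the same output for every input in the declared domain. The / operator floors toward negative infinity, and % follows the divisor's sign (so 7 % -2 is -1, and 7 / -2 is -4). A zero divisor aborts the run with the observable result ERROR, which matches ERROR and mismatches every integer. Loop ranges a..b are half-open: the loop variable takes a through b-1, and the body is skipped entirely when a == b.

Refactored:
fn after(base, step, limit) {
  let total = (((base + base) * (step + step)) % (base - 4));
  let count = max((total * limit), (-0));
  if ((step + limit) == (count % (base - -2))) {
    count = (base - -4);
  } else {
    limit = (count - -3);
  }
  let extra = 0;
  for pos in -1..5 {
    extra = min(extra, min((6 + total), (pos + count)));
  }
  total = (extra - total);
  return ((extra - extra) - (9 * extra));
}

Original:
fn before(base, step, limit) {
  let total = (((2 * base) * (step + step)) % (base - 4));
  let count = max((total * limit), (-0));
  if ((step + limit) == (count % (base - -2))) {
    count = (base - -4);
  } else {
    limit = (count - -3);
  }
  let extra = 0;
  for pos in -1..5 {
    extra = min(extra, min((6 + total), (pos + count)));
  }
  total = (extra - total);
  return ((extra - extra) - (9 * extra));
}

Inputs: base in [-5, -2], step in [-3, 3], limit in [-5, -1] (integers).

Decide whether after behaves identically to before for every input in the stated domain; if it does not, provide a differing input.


This is a faithful refactor — arithmetic usage differs, constant usage differs, but the computed results match everywhere.
Spot check at base=-3, step=-1, limit=-2 — before: total becomes -2; next count becomes 4; next ((step + limit) == (count % (base - -2))) evaluates to false; next limit becomes 7; next extra becomes 0; next at pos=-1:; next extra becomes 0; next at pos=0:; next extra becomes 0; next at pos=1:; next extra becomes 0; next at pos=2:; next extra becomes 0; next at pos=3:; next extra becomes 0; next at pos=4:; next extra becomes 0; next total becomes 2; next final value 0. after: total becomes -2; next count becomes 4; next ((step + limit) == (count % (base - -2))) evaluates to false; next limit becomes 7; next extra becomes 0; next at pos=-1:; next extra becomes 0; next at pos=0:; next extra becomes 0; next at pos=1:; next extra becomes 0; next at pos=2:; next extra becomes 0; next at pos=3:; next extra becomes 0; next at pos=4:; next extra becomes 0; next total becomes 2; next final value 0. Both give 0.
Across all 140 domain points the two functions coincide.
verdict: equivalent


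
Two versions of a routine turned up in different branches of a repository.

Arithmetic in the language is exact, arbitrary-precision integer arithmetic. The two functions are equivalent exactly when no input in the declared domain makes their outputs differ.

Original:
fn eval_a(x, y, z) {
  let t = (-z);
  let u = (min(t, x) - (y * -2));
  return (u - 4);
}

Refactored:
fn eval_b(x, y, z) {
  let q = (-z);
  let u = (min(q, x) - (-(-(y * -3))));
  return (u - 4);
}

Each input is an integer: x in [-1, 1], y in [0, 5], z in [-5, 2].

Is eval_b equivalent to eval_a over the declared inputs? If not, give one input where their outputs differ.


Evaluate both at x=-1, y=1, z=-5.
eval_a: t=5, then u=1, then returns -3
eval_b: q=5, then u=2, then returns -2
-3 != -2, so the rewrite changes behavior.
verdict: not equivalent; witness: x=-1, y=1, z=-5


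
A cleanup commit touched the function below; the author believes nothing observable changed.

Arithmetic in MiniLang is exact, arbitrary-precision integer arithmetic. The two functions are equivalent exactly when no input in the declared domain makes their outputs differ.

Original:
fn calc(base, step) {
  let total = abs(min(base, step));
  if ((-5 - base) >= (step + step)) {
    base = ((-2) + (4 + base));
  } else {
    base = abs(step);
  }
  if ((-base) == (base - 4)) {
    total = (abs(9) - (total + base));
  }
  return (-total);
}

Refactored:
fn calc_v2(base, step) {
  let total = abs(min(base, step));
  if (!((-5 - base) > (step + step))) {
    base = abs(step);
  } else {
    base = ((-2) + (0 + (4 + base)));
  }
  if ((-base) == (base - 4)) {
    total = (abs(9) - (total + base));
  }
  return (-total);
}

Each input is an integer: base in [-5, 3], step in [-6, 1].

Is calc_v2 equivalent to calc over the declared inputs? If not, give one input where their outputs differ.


At base=-1, step=-2: calc gives -2, calc_v2 gives -5.
verdict: not equivalent; witness: base=-1, step=-2


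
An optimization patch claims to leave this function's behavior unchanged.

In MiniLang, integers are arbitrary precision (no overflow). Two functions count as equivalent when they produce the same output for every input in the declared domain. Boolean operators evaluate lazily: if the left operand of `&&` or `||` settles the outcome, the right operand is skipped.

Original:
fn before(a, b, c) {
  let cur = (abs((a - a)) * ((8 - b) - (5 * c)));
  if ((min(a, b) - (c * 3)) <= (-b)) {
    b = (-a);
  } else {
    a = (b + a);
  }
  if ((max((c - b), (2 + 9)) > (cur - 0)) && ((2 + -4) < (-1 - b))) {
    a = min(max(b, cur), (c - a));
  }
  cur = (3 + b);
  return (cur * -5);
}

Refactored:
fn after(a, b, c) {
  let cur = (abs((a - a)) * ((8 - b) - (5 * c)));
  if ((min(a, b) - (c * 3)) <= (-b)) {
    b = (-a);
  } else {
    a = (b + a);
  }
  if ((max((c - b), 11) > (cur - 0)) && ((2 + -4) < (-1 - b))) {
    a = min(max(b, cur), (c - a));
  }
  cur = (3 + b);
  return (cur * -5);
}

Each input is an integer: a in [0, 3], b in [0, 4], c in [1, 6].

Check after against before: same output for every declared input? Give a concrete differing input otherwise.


Although arithmetic usage differs, constant usage differs, 120/120 inputs agree.
verdict: equivalent


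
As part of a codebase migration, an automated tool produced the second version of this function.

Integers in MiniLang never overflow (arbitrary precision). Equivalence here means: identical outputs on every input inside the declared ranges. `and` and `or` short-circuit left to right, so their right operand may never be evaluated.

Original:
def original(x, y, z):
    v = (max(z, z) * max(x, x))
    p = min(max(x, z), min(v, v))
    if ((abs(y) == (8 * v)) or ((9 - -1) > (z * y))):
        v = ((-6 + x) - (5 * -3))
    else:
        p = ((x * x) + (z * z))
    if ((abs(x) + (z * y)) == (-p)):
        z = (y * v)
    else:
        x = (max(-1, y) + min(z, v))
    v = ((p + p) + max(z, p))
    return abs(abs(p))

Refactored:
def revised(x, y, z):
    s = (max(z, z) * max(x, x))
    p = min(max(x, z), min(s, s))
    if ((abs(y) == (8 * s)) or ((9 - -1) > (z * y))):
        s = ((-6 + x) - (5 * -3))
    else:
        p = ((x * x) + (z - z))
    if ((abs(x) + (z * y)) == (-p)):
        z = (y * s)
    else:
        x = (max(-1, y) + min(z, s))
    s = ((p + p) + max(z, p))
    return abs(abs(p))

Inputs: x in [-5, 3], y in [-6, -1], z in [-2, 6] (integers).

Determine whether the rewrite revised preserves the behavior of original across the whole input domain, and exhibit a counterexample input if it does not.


Consider the input x=-5, y=-6, z=-2.
original: v becomes 10; next p becomes -2; next ((abs(y) == (8 * v)) or ((9 - -1) > (z * y))) evaluates to false; next p becomes 29; next ((abs(x) + (z * y)) == (-p)) evaluates to false; next x becomes -3; next v becomes 87; next final value 29
revised: s becomes 10; next p becomes -2; next ((abs(y) == (8 * s)) or ((9 - -1) > (z * y))) evaluates to false; next p becomes 25; next ((abs(x) + (z * y)) == (-p)) evaluates to false; next x becomes -3; next s becomes 75; next final value 25
29 against 25: the behavior changed.
verdict: not equivalent; witness: x=-5, y=-6, z=-2


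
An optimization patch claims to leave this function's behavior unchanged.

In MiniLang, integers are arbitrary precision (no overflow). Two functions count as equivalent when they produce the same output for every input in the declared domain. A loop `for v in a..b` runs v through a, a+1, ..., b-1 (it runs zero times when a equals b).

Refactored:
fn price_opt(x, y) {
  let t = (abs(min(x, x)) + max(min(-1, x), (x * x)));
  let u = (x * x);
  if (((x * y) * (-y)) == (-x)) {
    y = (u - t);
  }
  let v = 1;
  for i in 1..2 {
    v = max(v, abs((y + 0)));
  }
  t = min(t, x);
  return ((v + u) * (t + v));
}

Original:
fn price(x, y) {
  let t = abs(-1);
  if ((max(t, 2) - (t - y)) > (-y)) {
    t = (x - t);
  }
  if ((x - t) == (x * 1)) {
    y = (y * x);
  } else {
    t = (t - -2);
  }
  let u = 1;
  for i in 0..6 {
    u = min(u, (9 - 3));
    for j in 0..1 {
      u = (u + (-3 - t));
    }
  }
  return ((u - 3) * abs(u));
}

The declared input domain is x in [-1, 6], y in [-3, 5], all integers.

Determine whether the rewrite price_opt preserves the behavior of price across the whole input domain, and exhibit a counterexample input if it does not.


Evaluate both at x=-1, y=-3.
price: t := 1 | ((max(t, 2) - (t - y)) > (-y)): false | ((x - t) == (x * 1)): false | t := 3 | u := 1 | iter i=0: | u := 1 | iter j=0: | u := -5 | iter i=1: | u := -5 | iter j=0: | u := -11 | iter i=2: | u := -11 | iter j=0: | u := -17 | iter i=3: | u := -17 | iter j=0: | u := -23 | iter i=4: | u := -23 | iter j=0: | u := -29 | iter i=5: | u := -29 | iter j=0: | u := -35 | result -1330
price_opt: t := 2 | u := 1 | (((x * y) * (-y)) == (-x)): false | v := 1 | iter i=1: | v := 3 | t := -1 | result 8
-1330 and 8 differ, so these are not the same function on this domain.
verdict: not equivalent; witness: x=-1, y=-3


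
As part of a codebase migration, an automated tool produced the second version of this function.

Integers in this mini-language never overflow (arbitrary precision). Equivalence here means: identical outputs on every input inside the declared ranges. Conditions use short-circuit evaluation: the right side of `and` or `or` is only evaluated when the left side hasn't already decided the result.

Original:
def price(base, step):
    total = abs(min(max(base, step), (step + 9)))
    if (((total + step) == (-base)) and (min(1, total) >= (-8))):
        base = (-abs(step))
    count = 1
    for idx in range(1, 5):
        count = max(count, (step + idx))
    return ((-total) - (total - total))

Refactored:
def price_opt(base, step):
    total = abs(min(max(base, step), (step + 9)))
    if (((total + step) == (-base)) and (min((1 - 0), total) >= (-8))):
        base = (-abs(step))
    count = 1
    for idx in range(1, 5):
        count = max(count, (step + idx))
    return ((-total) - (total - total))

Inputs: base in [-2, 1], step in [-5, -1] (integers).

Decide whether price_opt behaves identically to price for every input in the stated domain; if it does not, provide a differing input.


Equivalent — the differences include constant usage differs; and arithmetic usage differs, yet no declared input distinguishes the two.
Tracing base=-2, step=-5: price: total becomes 2; next (((total + step) == (-base)) and (min(1, total) >= (-8))) evaluates to false; next count becomes 1; next at idx=1:; next count becomes 1; next at idx=2:; next count becomes 1; next at idx=3:; next count becomes 1; next at idx=4:; next count becomes 1; next final value -2 | price_opt: total becomes 2; next (((total + step) == (-base)) and (min((1 - 0), total) >= (-8))) evaluates to false; next count becomes 1; next at idx=1:; next count becomes 1; next at idx=2:; next count becomes 1; next at idx=3:; next count becomes 1; next at idx=4:; next count becomes 1; next final value -2 — matching result -2.
Every one of the 20 inputs gives matching results.
verdict: equivalent


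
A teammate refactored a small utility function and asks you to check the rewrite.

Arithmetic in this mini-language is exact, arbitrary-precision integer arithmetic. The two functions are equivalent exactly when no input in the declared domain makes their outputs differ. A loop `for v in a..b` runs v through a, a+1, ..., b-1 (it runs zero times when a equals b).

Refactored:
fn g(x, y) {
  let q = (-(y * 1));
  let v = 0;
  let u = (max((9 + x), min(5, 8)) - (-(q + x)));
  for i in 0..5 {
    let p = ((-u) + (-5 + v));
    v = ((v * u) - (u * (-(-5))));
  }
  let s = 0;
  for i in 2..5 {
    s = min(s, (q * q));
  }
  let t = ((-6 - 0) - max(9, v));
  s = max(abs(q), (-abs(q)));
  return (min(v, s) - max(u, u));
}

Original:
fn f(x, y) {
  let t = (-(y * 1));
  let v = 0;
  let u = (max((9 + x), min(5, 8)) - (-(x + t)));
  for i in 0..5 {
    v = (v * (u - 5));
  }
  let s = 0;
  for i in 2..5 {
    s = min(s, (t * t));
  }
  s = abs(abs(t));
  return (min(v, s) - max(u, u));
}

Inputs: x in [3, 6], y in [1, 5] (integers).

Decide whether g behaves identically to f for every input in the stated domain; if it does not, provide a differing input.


Consider the input x=3, y=1.
f: t=-1, then v=0, then u=14, then (i=0), then v=0, then (i=1), then v=0, then (i=2), then v=0, then (i=3), then v=0, then (i=4), then v=0, then s=0, then (i=2), then s=0, then (i=3), then s=0, then (i=4), then s=0, then s=1, then returns -14
g: q=-1, then v=0, then u=14, then (i=0), then p=-19, then v=-70, then (i=1), then p=-89, then v=-1050, then (i=2), then p=-1069, then v=-14770, then (i=3), then p=-14789, then v=-206850, then (i=4), then p=-206869, then v=-2895970, then s=0, then (i=2), then s=0, then (i=3), then s=0, then (i=4), then s=0, then t=-15, then s=1, then returns -2895984
-14 vs -2895984 — the two versions disagree here.
verdict: not equivalent; witness: x=3, y=1


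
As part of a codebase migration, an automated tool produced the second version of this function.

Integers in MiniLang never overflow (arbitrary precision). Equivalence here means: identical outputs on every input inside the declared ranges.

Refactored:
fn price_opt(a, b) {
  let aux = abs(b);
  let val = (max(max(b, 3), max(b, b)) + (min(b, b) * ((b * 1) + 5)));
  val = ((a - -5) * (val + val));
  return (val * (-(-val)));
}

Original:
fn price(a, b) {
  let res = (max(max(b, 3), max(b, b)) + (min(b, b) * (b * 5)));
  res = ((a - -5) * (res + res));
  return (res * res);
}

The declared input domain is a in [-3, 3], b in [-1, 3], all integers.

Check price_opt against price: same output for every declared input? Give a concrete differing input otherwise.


Try a=-3, b=-1.
price: res := 8 | res := 32 | result 1024
price_opt: aux := 1 | val := -1 | val := -4 | result 16
1024 and 16 differ, so these are not the same function on this domain.
verdict: not equivalent; witness: a=-3, b=-1


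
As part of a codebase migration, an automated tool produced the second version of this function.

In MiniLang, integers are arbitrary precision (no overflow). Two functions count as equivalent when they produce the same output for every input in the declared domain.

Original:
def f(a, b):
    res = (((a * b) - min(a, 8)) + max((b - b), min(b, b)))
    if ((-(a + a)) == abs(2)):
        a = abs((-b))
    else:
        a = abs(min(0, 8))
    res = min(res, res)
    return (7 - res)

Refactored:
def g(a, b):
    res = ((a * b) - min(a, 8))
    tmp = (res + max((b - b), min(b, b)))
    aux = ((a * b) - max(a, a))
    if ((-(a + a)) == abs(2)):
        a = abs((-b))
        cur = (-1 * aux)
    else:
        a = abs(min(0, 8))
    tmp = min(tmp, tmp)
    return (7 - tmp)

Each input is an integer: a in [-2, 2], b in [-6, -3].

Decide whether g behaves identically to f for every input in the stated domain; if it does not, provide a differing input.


Differences: local variable names differ, plus statement counts differ, plus arithmetic usage differs, plus min/max/abs usage differs, plus constant usage differs — yet all 20 inputs agree.
verdict: equivalent


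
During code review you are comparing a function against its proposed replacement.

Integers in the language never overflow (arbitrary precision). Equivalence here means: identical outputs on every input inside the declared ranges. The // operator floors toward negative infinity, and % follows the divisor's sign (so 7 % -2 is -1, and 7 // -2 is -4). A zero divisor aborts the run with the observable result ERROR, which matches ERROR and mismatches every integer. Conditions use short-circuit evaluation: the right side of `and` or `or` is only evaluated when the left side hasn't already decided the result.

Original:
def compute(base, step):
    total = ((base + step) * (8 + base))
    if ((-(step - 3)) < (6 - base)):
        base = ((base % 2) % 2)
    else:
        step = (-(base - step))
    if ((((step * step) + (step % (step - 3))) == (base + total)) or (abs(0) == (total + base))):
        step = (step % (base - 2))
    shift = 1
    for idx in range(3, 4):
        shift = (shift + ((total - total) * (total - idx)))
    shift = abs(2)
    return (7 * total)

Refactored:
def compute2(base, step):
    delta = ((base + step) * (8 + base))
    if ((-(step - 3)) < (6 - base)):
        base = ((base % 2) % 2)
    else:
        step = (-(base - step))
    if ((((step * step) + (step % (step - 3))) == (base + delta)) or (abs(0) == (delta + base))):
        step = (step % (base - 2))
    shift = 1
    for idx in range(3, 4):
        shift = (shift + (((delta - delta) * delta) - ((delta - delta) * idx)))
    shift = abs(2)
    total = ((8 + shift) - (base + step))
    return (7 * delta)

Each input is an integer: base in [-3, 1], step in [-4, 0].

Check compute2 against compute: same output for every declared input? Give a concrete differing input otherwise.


Reading the diff, among the changes: arithmetic usage differs; also statement counts differ; also local variable names differ; also constant usage differs.
As a probe, take base=0, step=0: compute runs total = 0; ((-(step - 3)) < (6 - base)) -> true; base = 0; ((((step * step) + (step % (step - 3))) == (base + total)) or (abs(0) == (total + base))) -> true; step = 0; shift = 1; [idx=3]; shift = 1; shift = 2; return 0; compute2 runs delta = 0; ((-(step - 3)) < (6 - base)) -> true; base = 0; ((((step * step) + (step % (step - 3))) == (base + delta)) or (abs(0) == (delta + base))) -> true; step = 0; shift = 1; [idx=3]; shift = 1; shift = 2; total = 10; return 0; both end at 0.
Sweeping the whole domain (25 inputs) finds no disagreement.
verdict: equivalent


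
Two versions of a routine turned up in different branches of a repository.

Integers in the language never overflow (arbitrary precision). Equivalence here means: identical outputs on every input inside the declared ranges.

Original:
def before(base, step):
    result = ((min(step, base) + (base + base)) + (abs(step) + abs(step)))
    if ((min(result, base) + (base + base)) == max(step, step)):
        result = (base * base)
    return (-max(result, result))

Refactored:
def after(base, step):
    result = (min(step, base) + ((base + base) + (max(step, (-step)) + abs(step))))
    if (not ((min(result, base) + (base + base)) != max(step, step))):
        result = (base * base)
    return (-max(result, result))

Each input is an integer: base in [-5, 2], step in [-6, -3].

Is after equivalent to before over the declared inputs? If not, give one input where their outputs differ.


This is a faithful refactor — min/max/abs usage differs; comparison usage differs; boolean connective usage differs, but the computed results match everywhere.
As a probe, take base=-4, step=-6: before runs result=-2, then ((min(result, base) + (base + base)) == max(step, step)) is false, then returns 2; after runs result=-2, then (not ((min(result, base) + (base + base)) != max(step, step))) is false, then returns 2; both end at 2.
Sweeping the whole domain (32 inputs) finds no disagreement.
verdict: equivalent


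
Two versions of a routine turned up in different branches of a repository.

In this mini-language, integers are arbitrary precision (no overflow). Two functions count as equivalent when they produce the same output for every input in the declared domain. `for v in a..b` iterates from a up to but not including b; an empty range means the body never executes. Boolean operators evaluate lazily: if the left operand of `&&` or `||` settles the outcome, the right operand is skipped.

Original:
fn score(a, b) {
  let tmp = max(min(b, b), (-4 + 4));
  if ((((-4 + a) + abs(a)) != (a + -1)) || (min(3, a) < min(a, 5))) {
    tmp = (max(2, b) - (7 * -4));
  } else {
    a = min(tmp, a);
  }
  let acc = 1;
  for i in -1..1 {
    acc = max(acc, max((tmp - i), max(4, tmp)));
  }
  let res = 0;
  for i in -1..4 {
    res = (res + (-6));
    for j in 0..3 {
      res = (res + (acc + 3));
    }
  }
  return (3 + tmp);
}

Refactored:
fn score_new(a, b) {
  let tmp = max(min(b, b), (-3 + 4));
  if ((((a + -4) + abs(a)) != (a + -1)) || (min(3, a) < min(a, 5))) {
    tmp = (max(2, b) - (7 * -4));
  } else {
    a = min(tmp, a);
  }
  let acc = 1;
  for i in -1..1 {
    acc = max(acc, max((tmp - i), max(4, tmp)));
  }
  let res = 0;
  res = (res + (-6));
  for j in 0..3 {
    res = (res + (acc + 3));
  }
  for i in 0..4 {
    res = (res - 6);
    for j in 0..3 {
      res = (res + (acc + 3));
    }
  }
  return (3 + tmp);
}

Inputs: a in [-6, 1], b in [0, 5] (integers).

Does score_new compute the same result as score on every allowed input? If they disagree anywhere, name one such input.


These are not equivalent — on a=-3, b=0 the outputs split (3 vs 4).
score: tmp=0, then ((((-4 + a) + abs(a)) != (a + -1)) || (min(3, a) < min(a, 5))) is false, then a=-3, then acc=1, then (i=-1), then acc=4, then (i=0), then acc=4, then res=0, then (i=-1), then res=-6, then (j=0), then res=1, then (j=1), then res=8, then (j=2), then res=15, then (i=0), then res=9, then (j=0), then res=16, then (j=1), then res=23, then (j=2), then res=30, then (i=1), then res=24, then (j=0), then res=31, then (j=1), then res=38, then (j=2), then res=45, then (i=2), then res=39, then (j=0), then res=46, then (j=1), then res=53, then (j=2), then res=60, then (i=3), then res=54, then (j=0), then res=61, then (j=1), then res=68, then (j=2), then res=75, then returns 3
score_new: tmp=1, then ((((a + -4) + abs(a)) != (a + -1)) || (min(3, a) < min(a, 5))) is false, then a=-3, then acc=1, then (i=-1), then acc=4, then (i=0), then acc=4, then res=0, then res=-6, then (j=0), then res=1, then (j=1), then res=8, then (j=2), then res=15, then (i=0), then res=9, then (j=0), then res=16, then (j=1), then res=23, then (j=2), then res=30, then (i=1), then res=24, then (j=0), then res=31, then (j=1), then res=38, then (j=2), then res=45, then (i=2), then res=39, then (j=0), then res=46, then (j=1), then res=53, then (j=2), then res=60, then (i=3), then res=54, then (j=0), then res=61, then (j=1), then res=68, then (j=2), then res=75, then returns 4
verdict: not equivalent; witness: a=-3, b=0


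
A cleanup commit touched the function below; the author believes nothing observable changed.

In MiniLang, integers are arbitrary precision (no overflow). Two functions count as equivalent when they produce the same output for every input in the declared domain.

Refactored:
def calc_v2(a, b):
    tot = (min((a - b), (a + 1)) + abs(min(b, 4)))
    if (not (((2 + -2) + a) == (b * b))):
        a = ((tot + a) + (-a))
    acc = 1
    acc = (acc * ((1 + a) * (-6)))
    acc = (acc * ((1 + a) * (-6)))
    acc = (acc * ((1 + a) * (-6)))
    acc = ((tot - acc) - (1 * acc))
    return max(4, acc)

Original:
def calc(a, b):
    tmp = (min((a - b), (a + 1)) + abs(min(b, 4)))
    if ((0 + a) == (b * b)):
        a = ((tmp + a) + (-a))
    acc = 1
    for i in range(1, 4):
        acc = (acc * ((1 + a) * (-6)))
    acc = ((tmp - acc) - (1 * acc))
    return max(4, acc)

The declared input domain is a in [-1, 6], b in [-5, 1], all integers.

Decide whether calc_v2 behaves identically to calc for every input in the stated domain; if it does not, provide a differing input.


At a=-1, b=-5: calc gives 5, calc_v2 gives 93317.
verdict: not equivalent; witness: a=-1, b=-5


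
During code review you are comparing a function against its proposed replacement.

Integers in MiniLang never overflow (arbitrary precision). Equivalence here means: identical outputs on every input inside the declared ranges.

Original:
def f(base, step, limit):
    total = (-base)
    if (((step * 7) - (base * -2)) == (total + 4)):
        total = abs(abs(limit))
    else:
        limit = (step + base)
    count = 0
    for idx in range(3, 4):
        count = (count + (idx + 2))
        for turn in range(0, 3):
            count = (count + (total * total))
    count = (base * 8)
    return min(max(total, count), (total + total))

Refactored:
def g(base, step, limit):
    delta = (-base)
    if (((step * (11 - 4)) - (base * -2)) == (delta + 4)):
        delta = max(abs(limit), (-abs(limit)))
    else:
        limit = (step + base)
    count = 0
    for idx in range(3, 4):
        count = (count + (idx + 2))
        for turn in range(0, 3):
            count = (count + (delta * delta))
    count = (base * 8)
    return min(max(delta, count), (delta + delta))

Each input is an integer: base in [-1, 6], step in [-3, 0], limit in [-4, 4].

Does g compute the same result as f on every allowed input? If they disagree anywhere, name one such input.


The two versions differ — the changes include arithmetic usage differs, plus constant usage differs, plus min/max/abs usage differs, plus local variable names differ.
One worked example (base=1, step=-1, limit=4) — f: total := -1 | (((step * 7) - (base * -2)) == (total + 4)): false | limit := 0 | count := 0 | iter idx=3: | count := 5 | iter turn=0: | count := 6 | iter turn=1: | count := 7 | iter turn=2: | count := 8 | count := 8 | result -2; g: delta := -1 | (((step * (11 - 4)) - (base * -2)) == (delta + 4)): false | limit := 0 | count := 0 | iter idx=3: | count := 5 | iter turn=0: | count := 6 | iter turn=1: | count := 7 | iter turn=2: | count := 8 | count := 8 | result -2; agreement on -2.
Checked all 288 inputs in the declared domain: the outputs agree on every one.
verdict: equivalent


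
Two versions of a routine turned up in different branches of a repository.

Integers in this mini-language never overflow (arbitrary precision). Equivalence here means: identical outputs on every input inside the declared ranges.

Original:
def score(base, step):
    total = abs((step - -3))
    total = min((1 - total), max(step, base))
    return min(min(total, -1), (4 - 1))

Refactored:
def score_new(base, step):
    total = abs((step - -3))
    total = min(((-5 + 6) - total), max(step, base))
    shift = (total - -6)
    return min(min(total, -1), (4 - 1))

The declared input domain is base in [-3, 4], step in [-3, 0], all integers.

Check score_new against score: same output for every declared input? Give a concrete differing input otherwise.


Although constant usage differs; and statement counts differ; and local variable names differ; and arithmetic usage differs, 32/32 inputs agree.
verdict: equivalent


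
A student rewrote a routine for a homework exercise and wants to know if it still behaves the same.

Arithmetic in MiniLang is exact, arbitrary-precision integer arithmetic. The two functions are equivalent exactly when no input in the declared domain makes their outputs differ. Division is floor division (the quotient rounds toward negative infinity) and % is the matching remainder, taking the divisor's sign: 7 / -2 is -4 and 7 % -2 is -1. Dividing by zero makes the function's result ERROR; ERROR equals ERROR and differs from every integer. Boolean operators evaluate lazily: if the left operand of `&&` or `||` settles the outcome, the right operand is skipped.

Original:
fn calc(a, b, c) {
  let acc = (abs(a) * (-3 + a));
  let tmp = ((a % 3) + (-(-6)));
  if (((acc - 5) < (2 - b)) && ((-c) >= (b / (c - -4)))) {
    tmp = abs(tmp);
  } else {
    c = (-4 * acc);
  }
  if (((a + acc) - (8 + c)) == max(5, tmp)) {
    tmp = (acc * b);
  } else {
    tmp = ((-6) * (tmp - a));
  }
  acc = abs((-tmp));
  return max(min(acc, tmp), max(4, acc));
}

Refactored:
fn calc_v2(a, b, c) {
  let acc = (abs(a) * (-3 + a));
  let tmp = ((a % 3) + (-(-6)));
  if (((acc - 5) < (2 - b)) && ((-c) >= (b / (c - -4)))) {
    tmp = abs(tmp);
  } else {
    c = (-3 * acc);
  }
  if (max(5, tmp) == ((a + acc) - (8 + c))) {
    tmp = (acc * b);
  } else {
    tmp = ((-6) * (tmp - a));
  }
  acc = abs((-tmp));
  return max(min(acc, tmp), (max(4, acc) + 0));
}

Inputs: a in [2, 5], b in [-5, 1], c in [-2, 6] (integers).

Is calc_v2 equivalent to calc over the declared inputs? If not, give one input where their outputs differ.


Although `-4` became `-3`, no input in the stated domain can expose it; all 252 inputs agree.
verdict: equivalent


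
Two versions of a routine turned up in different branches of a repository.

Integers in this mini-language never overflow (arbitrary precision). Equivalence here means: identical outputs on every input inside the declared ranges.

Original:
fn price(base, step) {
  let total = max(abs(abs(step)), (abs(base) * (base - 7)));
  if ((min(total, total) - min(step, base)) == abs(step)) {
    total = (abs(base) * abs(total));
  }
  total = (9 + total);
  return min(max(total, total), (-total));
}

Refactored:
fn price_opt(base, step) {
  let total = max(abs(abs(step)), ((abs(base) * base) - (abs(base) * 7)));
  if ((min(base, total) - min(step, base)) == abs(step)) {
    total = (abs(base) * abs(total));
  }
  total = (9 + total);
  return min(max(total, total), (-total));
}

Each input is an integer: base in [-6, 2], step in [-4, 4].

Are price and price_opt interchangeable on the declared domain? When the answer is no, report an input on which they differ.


There is a counterexample at base=0, step=-4: -13 on one side, -9 on the other.
price: total := 4 | ((min(total, total) - min(step, base)) == abs(step)): false | total := 13 | result -13
price_opt: total := 4 | ((min(base, total) - min(step, base)) == abs(step)): true | total := 0 | total := 9 | result -9
verdict: not equivalent; witness: base=0, step=-4


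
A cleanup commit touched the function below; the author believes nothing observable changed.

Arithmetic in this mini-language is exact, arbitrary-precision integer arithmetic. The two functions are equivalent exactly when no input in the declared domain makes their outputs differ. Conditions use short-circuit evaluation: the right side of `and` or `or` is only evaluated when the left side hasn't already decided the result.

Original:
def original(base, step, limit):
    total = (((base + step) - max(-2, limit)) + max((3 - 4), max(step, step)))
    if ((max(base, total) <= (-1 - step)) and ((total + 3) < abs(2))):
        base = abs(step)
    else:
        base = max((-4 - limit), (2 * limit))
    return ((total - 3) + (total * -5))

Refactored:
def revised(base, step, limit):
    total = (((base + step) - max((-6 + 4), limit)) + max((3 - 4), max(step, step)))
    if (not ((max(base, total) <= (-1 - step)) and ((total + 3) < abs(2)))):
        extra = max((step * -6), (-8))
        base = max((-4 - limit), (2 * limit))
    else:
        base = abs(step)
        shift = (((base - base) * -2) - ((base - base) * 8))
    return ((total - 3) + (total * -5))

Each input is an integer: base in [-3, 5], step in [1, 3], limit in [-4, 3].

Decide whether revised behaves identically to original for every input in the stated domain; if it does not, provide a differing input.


Changes here: local variable names differ, plus min/max/abs usage differs, plus statement counts differ, plus constant usage differs, plus boolean connective usage differs, plus arithmetic usage differs; the full 216-point sweep finds no disagreement.
verdict: equivalent


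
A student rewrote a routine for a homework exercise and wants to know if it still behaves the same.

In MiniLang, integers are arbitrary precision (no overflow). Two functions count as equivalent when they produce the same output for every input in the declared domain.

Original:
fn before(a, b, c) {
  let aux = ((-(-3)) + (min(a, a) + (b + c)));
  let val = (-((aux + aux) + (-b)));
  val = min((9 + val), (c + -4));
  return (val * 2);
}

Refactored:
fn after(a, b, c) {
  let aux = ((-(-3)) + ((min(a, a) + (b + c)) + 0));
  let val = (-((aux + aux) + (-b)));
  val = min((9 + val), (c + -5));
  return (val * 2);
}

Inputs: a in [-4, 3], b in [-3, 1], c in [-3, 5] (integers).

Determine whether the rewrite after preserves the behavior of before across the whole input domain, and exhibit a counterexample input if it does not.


Take a=-4, b=-3, c=-3.
before: aux = -7; val = 11; val = -7; return -14
after: aux = -7; val = 11; val = -8; return -16
-14 and -16 differ, so these are not the same function on this domain.
verdict: not equivalent; witness: a=-4, b=-3, c=-3


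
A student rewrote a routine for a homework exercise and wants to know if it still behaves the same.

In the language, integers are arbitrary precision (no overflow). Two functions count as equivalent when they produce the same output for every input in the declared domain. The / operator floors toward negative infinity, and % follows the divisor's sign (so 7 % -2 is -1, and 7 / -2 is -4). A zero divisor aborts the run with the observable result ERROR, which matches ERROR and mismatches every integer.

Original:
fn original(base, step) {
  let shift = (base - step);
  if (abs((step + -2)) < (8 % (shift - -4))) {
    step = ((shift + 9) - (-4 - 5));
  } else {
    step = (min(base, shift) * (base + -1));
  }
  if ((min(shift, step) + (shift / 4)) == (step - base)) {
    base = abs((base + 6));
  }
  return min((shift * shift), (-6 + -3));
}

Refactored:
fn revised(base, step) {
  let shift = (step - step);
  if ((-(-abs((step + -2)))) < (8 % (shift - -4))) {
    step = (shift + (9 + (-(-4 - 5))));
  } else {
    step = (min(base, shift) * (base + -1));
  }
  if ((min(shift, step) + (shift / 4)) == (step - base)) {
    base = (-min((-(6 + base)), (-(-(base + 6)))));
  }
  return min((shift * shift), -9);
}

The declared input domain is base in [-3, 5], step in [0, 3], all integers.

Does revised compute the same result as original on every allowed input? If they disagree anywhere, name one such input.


Consider the input base=-3, step=1.
original: shift = -4; division by zero -> ERROR
revised: shift = 0; ((-(-abs((step + -2)))) < (8 % (shift - -4))) -> false; step = 12; ((min(shift, step) + (shift / 4)) == (step - base)) -> false; return -9
ERROR against -9: the behavior changed.
verdict: not equivalent; witness: base=-3, step=1


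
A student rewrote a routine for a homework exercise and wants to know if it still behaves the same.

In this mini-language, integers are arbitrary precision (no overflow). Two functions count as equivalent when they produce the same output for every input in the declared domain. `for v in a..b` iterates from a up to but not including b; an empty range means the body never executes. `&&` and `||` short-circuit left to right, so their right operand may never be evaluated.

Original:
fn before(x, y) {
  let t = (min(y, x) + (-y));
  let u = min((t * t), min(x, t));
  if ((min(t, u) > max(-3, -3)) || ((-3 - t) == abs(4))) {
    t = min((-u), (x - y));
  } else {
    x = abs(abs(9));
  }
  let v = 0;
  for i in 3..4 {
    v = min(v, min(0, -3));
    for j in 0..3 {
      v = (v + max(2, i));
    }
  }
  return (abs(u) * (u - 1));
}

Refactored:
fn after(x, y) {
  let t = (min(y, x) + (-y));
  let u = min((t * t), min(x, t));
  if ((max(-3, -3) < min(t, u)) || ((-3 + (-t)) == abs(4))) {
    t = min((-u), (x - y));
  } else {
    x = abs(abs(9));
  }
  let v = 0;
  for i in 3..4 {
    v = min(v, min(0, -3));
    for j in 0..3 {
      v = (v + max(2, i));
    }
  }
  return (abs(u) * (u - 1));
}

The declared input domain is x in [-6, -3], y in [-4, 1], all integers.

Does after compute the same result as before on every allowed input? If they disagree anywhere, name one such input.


Equivalent — the differences include comparison usage differs; and arithmetic usage differs, yet no declared input distinguishes the two.
One worked example (x=-4, y=-4) — before: t becomes 0; next u becomes -4; next ((min(t, u) > max(-3, -3)) || ((-3 - t) == abs(4))) evaluates to false; next x becomes 9; next v becomes 0; next at i=3:; next v becomes -3; next at j=0:; next v becomes 0; next at j=1:; next v becomes 3; next at j=2:; next v becomes 6; next final value -20; after: t becomes 0; next u becomes -4; next ((max(-3, -3) < min(t, u)) || ((-3 + (-t)) == abs(4))) evaluates to false; next x becomes 9; next v becomes 0; next at i=3:; next v becomes -3; next at j=0:; next v becomes 0; next at j=1:; next v becomes 3; next at j=2:; next v becomes 6; next final value -20; agreement on -20.
Across all 24 domain points the two functions coincide.
verdict: equivalent


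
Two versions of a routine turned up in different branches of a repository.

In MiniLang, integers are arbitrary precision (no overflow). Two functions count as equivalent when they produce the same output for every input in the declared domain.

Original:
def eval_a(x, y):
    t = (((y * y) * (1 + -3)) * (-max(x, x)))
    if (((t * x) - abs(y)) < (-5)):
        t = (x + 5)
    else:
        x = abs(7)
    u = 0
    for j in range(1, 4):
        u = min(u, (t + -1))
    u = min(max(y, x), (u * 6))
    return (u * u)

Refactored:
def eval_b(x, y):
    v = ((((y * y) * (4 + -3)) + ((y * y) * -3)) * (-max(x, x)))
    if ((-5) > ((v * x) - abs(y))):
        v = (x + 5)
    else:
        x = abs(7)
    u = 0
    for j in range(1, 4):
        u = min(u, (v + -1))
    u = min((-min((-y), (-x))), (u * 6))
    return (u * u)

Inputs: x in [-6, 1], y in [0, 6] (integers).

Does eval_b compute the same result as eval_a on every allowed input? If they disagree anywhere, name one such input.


Side by side, the visible changes include: comparison usage differs, and arithmetic usage differs, and local variable names differ, and min/max/abs usage differs, and constant usage differs.
Tracing x=1, y=2: eval_a: t = 8; (((t * x) - abs(y)) < (-5)) -> false; x = 7; u = 0; [j=1]; u = 0; [j=2]; u = 0; [j=3]; u = 0; u = 0; return 0 | eval_b: v = 8; ((-5) > ((v * x) - abs(y))) -> false; x = 7; u = 0; [j=1]; u = 0; [j=2]; u = 0; [j=3]; u = 0; u = 0; return 0 — matching result 0.
Checked all 56 inputs in the declared domain: the outputs agree on every one.
verdict: equivalent


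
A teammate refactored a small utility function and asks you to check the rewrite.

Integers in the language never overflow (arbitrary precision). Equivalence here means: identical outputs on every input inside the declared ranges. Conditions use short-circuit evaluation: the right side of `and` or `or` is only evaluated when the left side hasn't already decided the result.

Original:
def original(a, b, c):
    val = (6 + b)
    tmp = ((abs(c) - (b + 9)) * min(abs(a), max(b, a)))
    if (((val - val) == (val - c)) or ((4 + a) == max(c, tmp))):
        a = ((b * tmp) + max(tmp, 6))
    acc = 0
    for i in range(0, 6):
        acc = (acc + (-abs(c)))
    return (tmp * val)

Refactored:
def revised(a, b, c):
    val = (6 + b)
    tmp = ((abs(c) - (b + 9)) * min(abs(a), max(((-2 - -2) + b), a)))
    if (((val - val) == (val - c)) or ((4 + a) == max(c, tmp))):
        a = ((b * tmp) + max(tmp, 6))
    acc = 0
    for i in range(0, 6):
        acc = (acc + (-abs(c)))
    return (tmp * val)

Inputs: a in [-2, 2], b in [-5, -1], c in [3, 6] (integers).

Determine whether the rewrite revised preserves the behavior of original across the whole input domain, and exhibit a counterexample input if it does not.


Reading the diff, among the changes: constant usage differs; also arithmetic usage differs.
One worked example (a=0, b=-4, c=5) — original: val := 2 | tmp := 0 | (((val - val) == (val - c)) or ((4 + a) == max(c, tmp))): false | acc := 0 | iter i=0: | acc := -5 | iter i=1: | acc := -10 | iter i=2: | acc := -15 | iter i=3: | acc := -20 | iter i=4: | acc := -25 | iter i=5: | acc := -30 | result 0; revised: val := 2 | tmp := 0 | (((val - val) == (val - c)) or ((4 + a) == max(c, tmp))): false | acc := 0 | iter i=0: | acc := -5 | iter i=1: | acc := -10 | iter i=2: | acc := -15 | iter i=3: | acc := -20 | iter i=4: | acc := -25 | iter i=5: | acc := -30 | result 0; agreement on 0.
Across all 100 domain points the two functions coincide.
verdict: equivalent


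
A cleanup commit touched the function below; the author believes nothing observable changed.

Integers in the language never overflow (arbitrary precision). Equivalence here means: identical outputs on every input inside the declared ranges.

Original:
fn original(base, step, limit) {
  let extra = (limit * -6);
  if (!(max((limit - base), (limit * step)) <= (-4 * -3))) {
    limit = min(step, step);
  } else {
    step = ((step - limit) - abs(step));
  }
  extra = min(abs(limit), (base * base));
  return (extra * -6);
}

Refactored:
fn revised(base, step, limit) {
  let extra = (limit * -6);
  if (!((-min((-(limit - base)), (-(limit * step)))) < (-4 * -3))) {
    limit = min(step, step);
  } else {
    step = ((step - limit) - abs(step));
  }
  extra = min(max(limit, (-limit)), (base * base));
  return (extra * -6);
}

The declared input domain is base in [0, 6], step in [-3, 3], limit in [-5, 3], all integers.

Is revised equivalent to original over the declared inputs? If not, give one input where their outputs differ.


Run the pair on base=2, step=-3, limit=-4.
original: extra = 24; (!(max((limit - base), (limit * step)) <= (-4 * -3))) -> false; step = -2; extra = 4; return -24
revised: extra = 24; (!((-min((-(limit - base)), (-(limit * step)))) < (-4 * -3))) -> true; limit = -3; extra = 3; return -18
-24 against -18: the behavior changed.
verdict: not equivalent; witness: base=2, step=-3, limit=-4
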